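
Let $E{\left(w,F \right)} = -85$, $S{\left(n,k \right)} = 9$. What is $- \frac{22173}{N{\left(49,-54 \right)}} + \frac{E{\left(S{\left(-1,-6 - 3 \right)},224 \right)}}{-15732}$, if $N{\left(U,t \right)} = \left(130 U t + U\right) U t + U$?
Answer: $\frac{77004699739}{14316772484700} \approx 0.0053786$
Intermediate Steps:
$N{\left(U,t \right)} = U + U t \left(U + 130 U t\right)$ ($N{\left(U,t \right)} = \left(130 U t + U\right) U t + U = \left(U + 130 U t\right) U t + U = U \left(U + 130 U t\right) t + U = U t \left(U + 130 U t\right) + U = U + U t \left(U + 130 U t\right)$)
$- \frac{22173}{N{\left(49,-54 \right)}} + \frac{E{\left(S{\left(-1,-6 - 3 \right)},224 \right)}}{-15732} = - \frac{22173}{49 \left(1 + 49 \left(-54\right) + 130 \cdot 49 \left(-54\right)^{2}\right)} - \frac{85}{-15732} = - \frac{22173}{49 \left(1 - 2646 + 130 \cdot 49 \cdot 2916\right)} - - \frac{85}{15732} = - \frac{22173}{49 \left(1 - 2646 + 18574920\right)} + \frac{85}{15732} = - \frac{22173}{49 \cdot 18572275} + \frac{85}{15732} = - \frac{22173}{910041475} + \frac{85}{15732} = \frac{77004699739}{14316772484700}$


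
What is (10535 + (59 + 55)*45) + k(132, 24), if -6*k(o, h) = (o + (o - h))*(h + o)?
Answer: 9425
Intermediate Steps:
k(o, h) = -(h + o)*(-h + 2*o)/6 (k(o, h) = -(o + (o - h))*(h + o)/6 = -(-h + 2*o)*(h + o)/6 = -(h + o)*(-h + 2*o)/6)
(10535 + (59 + 55)*45) + k(132, 24) = (10535 + (59 + 55)*45) + (-1/3*132**2 + (1/6)*24**2 - 1/6*24*132) = (10535 + 114*45) + (-1/3*17424 + (1/6)*576 - 528) = (10535 + 5130) + (-5808 + 96 - 528) = 15665 - 6240 = 9425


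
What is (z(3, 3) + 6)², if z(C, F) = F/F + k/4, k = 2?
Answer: 225/4 ≈ 56.250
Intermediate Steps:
z(C, F) = 3/2 (z(C, F) = F/F + 2/4 = 1 + 2*(¼) = 1 + ½ = 3/2)
(z(3, 3) + 6)² = (3/2 + 6)² = (15/2)² = 225/4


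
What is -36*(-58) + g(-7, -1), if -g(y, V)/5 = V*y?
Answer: 2053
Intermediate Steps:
g(y, V) = -5*V*y
-36*(-58) + g(-7, -1) = -36*(-58) - 5*(-1)*(-7) = 2088 - 35 = 2053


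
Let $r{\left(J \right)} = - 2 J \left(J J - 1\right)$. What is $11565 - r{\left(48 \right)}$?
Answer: $232653$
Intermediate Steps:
$r{\left(J \right)} = - 2 J \left(-1 + J^{2}\right)$ ($r{\left(J \right)} = - 2 J \left(J^{2} - 1\right) = - 2 J \left(-1 + J^{2}\right)$)
$11565 - r{\left(48 \right)} = 11565 - 2 \cdot 48 \left(1 - 48^{2}\right) = 11565 - 2 \cdot 48 \left(1 - 2304\right) = 11565 - 2 \cdot 48 \left(-2303\right) = 11565 - -221088 = 11565 + 221088 = 232653$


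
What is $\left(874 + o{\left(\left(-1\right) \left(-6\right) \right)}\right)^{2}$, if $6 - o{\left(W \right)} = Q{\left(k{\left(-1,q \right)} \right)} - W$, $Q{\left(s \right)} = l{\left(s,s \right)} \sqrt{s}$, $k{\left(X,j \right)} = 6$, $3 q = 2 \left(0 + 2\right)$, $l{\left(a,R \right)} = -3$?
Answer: $785050 + 5316 \sqrt{6} \approx 7.9807 \cdot 10^{5}$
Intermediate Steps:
$q = \frac{4}{3}$ ($q = \frac{2 \left(0 + 2\right)}{3} = \frac{2 \cdot 2}{3} = \frac{1}{3} \cdot 4 = \frac{4}{3} \approx 1.3333$)
$Q{\left(s \right)} = - 3 \sqrt{s}$
$o{\left(W \right)} = 6 + W + 3 \sqrt{6}$ ($o{\left(W \right)} = 6 - \left(- 3 \sqrt{6} - W\right) = 6 - \left(- W - 3 \sqrt{6}\right) = 6 + \left(W + 3 \sqrt{6}\right) = 6 + W + 3 \sqrt{6}$)
$\left(874 + o{\left(\left(-1\right) \left(-6\right) \right)}\right)^{2} = \left(874 + \left(6 - -6 + 3 \sqrt{6}\right)\right)^{2} = \left(874 + \left(6 + 6 + 3 \sqrt{6}\right)\right)^{2} = \left(874 + \left(12 + 3 \sqrt{6}\right)\right)^{2} = \left(886 + 3 \sqrt{6}\right)^{2}$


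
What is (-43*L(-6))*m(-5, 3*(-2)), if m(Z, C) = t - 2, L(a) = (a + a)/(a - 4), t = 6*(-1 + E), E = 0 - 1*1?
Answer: 3612/5 ≈ 722.40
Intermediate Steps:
E = -1 (E = 0 - 1 = -1)
t = -12 (t = 6*(-1 - 1) = 6*(-2) = -12)
L(a) = 2*a/(-4 + a) (L(a) = (2*a)/(-4 + a) = 2*a/(-4 + a))
m(Z, C) = -14 (m(Z, C) = -12 - 2 = -14)
(-43*L(-6))*m(-5, 3*(-2)) = -86*(-6)/(-4 - 6)*(-14) = -86*(-6)/(-10)*(-14) = -86*(-6)*(-1)/10*(-14) = -43*6/5*(-14) = -258/5*(-14) = 3612/5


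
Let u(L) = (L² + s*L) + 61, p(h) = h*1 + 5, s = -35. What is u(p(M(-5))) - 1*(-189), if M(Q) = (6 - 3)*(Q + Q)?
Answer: 1750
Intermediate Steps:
M(Q) = 6*Q (M(Q) = 3*(2*Q) = 6*Q)
p(h) = 5 + h (p(h) = h + 5 = 5 + h)
u(L) = 61 + L² - 35*L (u(L) = (L² - 35*L) + 61 = 61 + L² - 35*L)
u(p(M(-5))) - 1*(-189) = (61 + (5 + 6*(-5))² - 35*(5 + 6*(-5))) - 1*(-189) = (61 + (5 - 30)² - 35*(5 - 30)) + 189 = (61 + (-25)² - 35*(-25)) + 189 = (61 + 625 + 875) + 189 = 1561 + 189 = 1750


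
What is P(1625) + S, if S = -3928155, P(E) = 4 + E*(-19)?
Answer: -3959026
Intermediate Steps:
P(E) = 4 - 19*E
P(1625) + S = (4 - 19*1625) - 3928155 = (4 - 30875) - 3928155 = -30871 - 3928155 = -3959026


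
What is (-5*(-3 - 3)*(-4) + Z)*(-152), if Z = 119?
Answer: 152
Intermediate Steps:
(-5*(-3 - 3)*(-4) + Z)*(-152) = (-5*(-3 - 3)*(-4) + 119)*(-152) = (-5*(-6)*(-4) + 119)*(-152) = (30*(-4) + 119)*(-152) = (-120 + 119)*(-152) = -1*(-152) = 152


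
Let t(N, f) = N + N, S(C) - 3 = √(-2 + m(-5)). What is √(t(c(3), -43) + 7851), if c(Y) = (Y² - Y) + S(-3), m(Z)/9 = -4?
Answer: √(7869 + 2*I*√38) ≈ 88.707 + 0.0695*I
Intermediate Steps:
m(Z) = -36 (m(Z) = 9*(-4) = -36)
S(C) = 3 + I*√38 (S(C) = 3 + √(-2 - 36) = 3 + √(-38) = 3 + I*√38)
c(Y) = 3 + Y² - Y + I*√38 (c(Y) = (Y² - Y) + (3 + I*√38) = 3 + Y² - Y + I*√38)
t(N, f) = 2*N
√(t(c(3), -43) + 7851) = √(2*(3 + 3² - 1*3 + I*√38) + 7851) = √(2*(3 + 9 - 3 + I*√38) + 7851) = √(2*(9 + I*√38) + 7851) = √((18 + 2*I*√38) + 7851) = √(7869 + 2*I*√38)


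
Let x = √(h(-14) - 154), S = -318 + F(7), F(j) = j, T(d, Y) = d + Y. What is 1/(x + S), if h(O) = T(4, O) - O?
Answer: -311/96871 - 5*I*√6/96871 ≈ -0.0032105 - 0.00012643*I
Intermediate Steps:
T(d, Y) = Y + d
h(O) = 4 (h(O) = (O + 4) - O = (4 + O) - O = 4)
S = -311 (S = -318 + 7 = -311)
x = 5*I*√6 (x = √(4 - 154) = √(-150) = 5*I*√6 ≈ 12.247*I)
1/(x + S) = 1/(5*I*√6 - 311) = 1/(-311 + 5*I*√6)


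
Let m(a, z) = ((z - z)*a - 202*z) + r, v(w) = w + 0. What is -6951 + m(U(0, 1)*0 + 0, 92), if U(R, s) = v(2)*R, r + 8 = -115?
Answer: -25658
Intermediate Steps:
v(w) = w
r = -123 (r = -8 - 115 = -123)
U(R, s) = 2*R
m(a, z) = -123 - 202*z (m(a, z) = ((z - z)*a - 202*z) - 123 = (0*a - 202*z) - 123 = (0 - 202*z) - 123 = -202*z - 123 = -123 - 202*z)
-6951 + m(U(0, 1)*0 + 0, 92) = -6951 + (-123 - 202*92) = -6951 + (-123 - 18584) = -6951 - 18707 = -25658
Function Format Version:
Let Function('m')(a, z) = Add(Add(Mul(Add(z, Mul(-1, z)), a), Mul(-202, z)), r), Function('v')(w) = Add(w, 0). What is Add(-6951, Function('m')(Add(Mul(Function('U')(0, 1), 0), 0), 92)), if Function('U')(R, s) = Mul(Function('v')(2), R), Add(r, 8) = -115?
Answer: -25658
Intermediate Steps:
Function('v')(w) = w
r = -123 (r = Add(-8, -115) = -123)
Function('U')(R, s) = Mul(2, R)
Function('m')(a, z) = Add(-123, Mul(-202, z)) (Function('m')(a, z) = Add(Add(Mul(Add(z, Mul(-1, z)), a), Mul(-202, z)), -123) = Add(Add(Mul(0, a), Mul(-202, z)), -123) = Add(Add(0, Mul(-202, z)), -123) = Add(Mul(-202, z), -123) = Add(-123, Mul(-202, z)))
Add(-6951, Function('m')(Add(Mul(Function('U')(0, 1), 0), 0), 92)) = Add(-6951, Add(-123, Mul(-202, 92))) = Add(-6951, Add(-123, -18584)) = Add(-6951, -18707) = -25658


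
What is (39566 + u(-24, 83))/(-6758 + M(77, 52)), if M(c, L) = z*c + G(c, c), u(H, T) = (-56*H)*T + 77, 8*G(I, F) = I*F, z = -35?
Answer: -241912/13939 ≈ -17.355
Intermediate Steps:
G(I, F) = F*I/8 (G(I, F) = (I*F)/8 = (F*I)/8 = F*I/8)
u(H, T) = 77 - 56*H*T (u(H, T) = -56*H*T + 77 = 77 - 56*H*T)
M(c, L) = -35*c + c²/8 (M(c, L) = -35*c + c*c/8 = -35*c + c²/8)
(39566 + u(-24, 83))/(-6758 + M(77, 52)) = (39566 + (77 - 56*(-24)*83))/(-6758 + (⅛)*77*(-280 + 77)) = (39566 + (77 + 111552))/(-6758 + (⅛)*77*(-203)) = (39566 + 111629)/(-6758 - 15631/8) = 151195/(-69695/8) = 151195*(-8/69695) = -241912/13939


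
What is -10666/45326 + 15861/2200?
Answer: 347725243/49858600 ≈ 6.9742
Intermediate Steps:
-10666/45326 + 15861/2200 = -10666*1/45326 + 15861*(1/2200) = -5333/22663 + 15861/2200 = 347725243/49858600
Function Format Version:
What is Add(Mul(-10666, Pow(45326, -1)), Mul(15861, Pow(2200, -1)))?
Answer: Rational(347725243, 49858600) ≈ 6.9742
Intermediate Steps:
Add(Mul(-10666, Pow(45326, -1)), Mul(15861, Pow(2200, -1))) = Add(Mul(-10666, Rational(1, 45326)), Mul(15861, Rational(1, 2200))) = Add(Rational(-5333, 22663), Rational(15861, 2200)) = Rational(347725243, 49858600)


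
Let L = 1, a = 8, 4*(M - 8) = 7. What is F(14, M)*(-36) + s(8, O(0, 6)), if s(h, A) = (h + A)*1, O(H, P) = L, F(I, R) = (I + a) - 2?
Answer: -711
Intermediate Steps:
M = 39/4 (M = 8 + (¼)*7 = 8 + 7/4 = 39/4 ≈ 9.7500)
F(I, R) = 6 + I (F(I, R) = (I + 8) - 2 = (8 + I) - 2 = 6 + I)
O(H, P) = 1
s(h, A) = A + h (s(h, A) = (A + h)*1 = A + h)
F(14, M)*(-36) + s(8, O(0, 6)) = (6 + 14)*(-36) + (1 + 8) = 20*(-36) + 9 = -720 + 9 = -711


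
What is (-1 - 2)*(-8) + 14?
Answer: 38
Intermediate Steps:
(-1 - 2)*(-8) + 14 = -3*(-8) + 14 = 24 + 14 = 38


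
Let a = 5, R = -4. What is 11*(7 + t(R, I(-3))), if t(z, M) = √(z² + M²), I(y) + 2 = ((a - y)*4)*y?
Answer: 77 + 22*√2405 ≈ 1155.9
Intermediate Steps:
I(y) = -2 + y*(20 - 4*y) (I(y) = -2 + ((5 - y)*4)*y = -2 + (20 - 4*y)*y = -2 + y*(20 - 4*y))
t(z, M) = √(M² + z²)
11*(7 + t(R, I(-3))) = 11*(7 + √((-2 - 4*(-3)² + 20*(-3))² + (-4)²)) = 11*(7 + √((-2 - 4*9 - 60)² + 16)) = 11*(7 + √((-2 - 36 - 60)² + 16)) = 11*(7 + √((-98)² + 16)) = 11*(7 + √(9604 + 16)) = 11*(7 + √9620) = 11*(7 + 2*√2405) = 77 + 22*√2405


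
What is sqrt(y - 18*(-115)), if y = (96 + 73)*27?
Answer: 3*sqrt(737) ≈ 81.443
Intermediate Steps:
y = 4563 (y = 169*27 = 4563)
sqrt(y - 18*(-115)) = sqrt(4563 - 18*(-115)) = sqrt(4563 + 2070) = sqrt(6633) = 3*sqrt(737)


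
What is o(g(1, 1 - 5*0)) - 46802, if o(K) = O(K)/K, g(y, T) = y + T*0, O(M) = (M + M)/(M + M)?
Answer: -46801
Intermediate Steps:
O(M) = 1 (O(M) = (2*M)/((2*M)) = (2*M)*(1/(2*M)) = 1)
g(y, T) = y (g(y, T) = y + 0 = y)
o(K) = 1/K
o(g(1, 1 - 5*0)) - 46802 = 1/1 - 46802 = 1 - 46802 = -46801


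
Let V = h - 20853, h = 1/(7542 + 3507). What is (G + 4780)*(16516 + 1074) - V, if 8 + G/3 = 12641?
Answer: 8294975571686/11049 ≈ 7.5074e+8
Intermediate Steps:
G = 37899 (G = -24 + 3*12641 = -24 + 37923 = 37899)
h = 1/11049 ≈ 9.0506e-5
V = -230404796/11049 (V = 1/11049 - 20853 = -230404796/11049 ≈ -20853.)
(G + 4780)*(16516 + 1074) - V = (37899 + 4780)*(16516 + 1074) - 1*(-230404796/11049) = 42679*17590 + 230404796/11049 = 750723610 + 230404796/11049 = 8294975571686/11049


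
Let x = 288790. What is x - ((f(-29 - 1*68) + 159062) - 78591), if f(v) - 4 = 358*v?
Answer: 243041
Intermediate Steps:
f(v) = 4 + 358*v
x - ((f(-29 - 1*68) + 159062) - 78591) = 288790 - (((4 + 358*(-29 - 1*68)) + 159062) - 78591) = 288790 - (((4 + 358*(-29 - 68)) + 159062) - 78591) = 288790 - (((4 + 358*(-97)) + 159062) - 78591) = 288790 - (((4 - 34726) + 159062) - 78591) = 288790 - ((-34722 + 159062) - 78591) = 288790 - (124340 - 78591) = 288790 - 1*45749 = 288790 - 45749 = 243041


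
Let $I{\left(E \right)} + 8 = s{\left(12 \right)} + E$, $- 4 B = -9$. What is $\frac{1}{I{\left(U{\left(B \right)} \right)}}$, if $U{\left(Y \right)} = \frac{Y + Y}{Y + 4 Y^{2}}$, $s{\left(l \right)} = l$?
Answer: $\frac{5}{21} \approx 0.2381$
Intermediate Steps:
$B = \frac{9}{4}$ ($B = \left(- \frac{1}{4}\right) \left(-9\right) = \frac{9}{4} \approx 2.25$)
$U{\left(Y \right)} = \frac{2 Y}{Y + 4 Y^{2}}$
$I{\left(E \right)} = 4 + E$ ($I{\left(E \right)} = -8 + \left(12 + E\right) = 4 + E$)
$\frac{1}{I{\left(U{\left(B \right)} \right)}} = \frac{1}{4 + \frac{2}{1 + 4 \cdot \frac{9}{4}}} = \frac{1}{4 + \frac{2}{1 + 9}} = \frac{1}{4 + \frac{2}{10}} = \frac{1}{4 + 2 \cdot \frac{1}{10}} = \frac{1}{4 + \frac{1}{5}} = \frac{1}{\frac{21}{5}} = \frac{5}{21}$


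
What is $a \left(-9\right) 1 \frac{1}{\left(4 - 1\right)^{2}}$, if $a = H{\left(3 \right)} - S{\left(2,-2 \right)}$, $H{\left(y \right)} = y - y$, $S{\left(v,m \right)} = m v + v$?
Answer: $-2$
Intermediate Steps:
$S{\left(v,m \right)} = v + m v$
$H{\left(y \right)} = 0$
$a = 2$ ($a = 0 - 2 \left(1 - 2\right) = 0 - 2 \left(-1\right) = 0 - -2 = 0 + 2 = 2$)
$a \left(-9\right) 1 \frac{1}{\left(4 - 1\right)^{2}} = 2 \left(-9\right) 1 \frac{1}{\left(4 - 1\right)^{2}} = - 18 \cdot 1 \frac{1}{3^{2}} = - 18 \cdot 1 \cdot \frac{1}{9} = \left(-18\right) \frac{1}{9} = -2$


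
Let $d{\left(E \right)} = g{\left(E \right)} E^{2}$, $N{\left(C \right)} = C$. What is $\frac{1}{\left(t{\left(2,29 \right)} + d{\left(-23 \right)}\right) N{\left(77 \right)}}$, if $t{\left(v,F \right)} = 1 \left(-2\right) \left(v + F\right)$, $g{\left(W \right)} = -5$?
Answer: $- \frac{1}{208439} \approx -4.7976 \cdot 10^{-6}$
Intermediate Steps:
$t{\left(v,F \right)} = - 2 F - 2 v$ ($t{\left(v,F \right)} = - 2 \left(F + v\right) = - 2 F - 2 v$)
$d{\left(E \right)} = - 5 E^{2}$
$\frac{1}{\left(t{\left(2,29 \right)} + d{\left(-23 \right)}\right) N{\left(77 \right)}} = \frac{1}{\left(\left(\left(-2\right) 29 - 4\right) - 5 \left(-23\right)^{2}\right) 77} = \frac{1}{\left(-58 - 4\right) - 2645} \cdot \frac{1}{77} = \frac{1}{-62 - 2645} \cdot \frac{1}{77} = \frac{1}{-2707} \cdot \frac{1}{77} = \left(- \frac{1}{2707}\right) \frac{1}{77} = - \frac{1}{208439}$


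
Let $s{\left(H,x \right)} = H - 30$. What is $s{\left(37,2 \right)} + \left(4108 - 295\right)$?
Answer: $3820$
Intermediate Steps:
$s{\left(H,x \right)} = -30 + H$ ($s{\left(H,x \right)} = H - 30 = -30 + H$)
$s{\left(37,2 \right)} + \left(4108 - 295\right) = \left(-30 + 37\right) + \left(4108 - 295\right) = 7 + 3813 = 3820$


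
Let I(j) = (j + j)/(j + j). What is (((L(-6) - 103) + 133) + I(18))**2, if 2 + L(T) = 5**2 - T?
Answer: 3600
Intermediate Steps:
I(j) = 1 (I(j) = (2*j)/((2*j)) = (2*j)*(1/(2*j)) = 1)
L(T) = 23 - T (L(T) = -2 + (5**2 - T) = -2 + (25 - T) = 23 - T)
(((L(-6) - 103) + 133) + I(18))**2 = ((((23 - 1*(-6)) - 103) + 133) + 1)**2 = ((((23 + 6) - 103) + 133) + 1)**2 = (((29 - 103) + 133) + 1)**2 = ((-74 + 133) + 1)**2 = (59 + 1)**2 = 60**2 = 3600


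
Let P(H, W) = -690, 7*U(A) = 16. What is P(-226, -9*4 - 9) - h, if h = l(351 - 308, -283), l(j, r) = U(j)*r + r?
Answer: 1679/7 ≈ 239.86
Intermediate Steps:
U(A) = 16/7 (U(A) = (1/7)*16 = 16/7)
l(j, r) = 23*r/7 (l(j, r) = 16*r/7 + r = 23*r/7)
h = -6509/7 (h = (23/7)*(-283) = -6509/7 ≈ -929.86)
P(-226, -9*4 - 9) - h = -690 - 1*(-6509/7) = -690 + 6509/7 = 1679/7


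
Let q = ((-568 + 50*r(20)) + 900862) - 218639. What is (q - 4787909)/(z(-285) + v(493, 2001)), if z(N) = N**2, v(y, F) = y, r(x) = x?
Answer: -2052627/40859 ≈ -50.237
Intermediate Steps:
q = 682655 (q = ((-568 + 50*20) + 900862) - 218639 = ((-568 + 1000) + 900862) - 218639 = (432 + 900862) - 218639 = 901294 - 218639 = 682655)
(q - 4787909)/(z(-285) + v(493, 2001)) = (682655 - 4787909)/((-285)**2 + 493) = -4105254/(81225 + 493) = -4105254/81718 = -4105254*1/81718 = -2052627/40859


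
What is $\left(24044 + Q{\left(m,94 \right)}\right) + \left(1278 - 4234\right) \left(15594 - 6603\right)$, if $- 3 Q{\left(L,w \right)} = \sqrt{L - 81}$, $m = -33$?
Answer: $-26553352 - \frac{i \sqrt{114}}{3} \approx -2.6553 \cdot 10^{7} - 3.559 i$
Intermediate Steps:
$Q{\left(L,w \right)} = - \frac{\sqrt{-81 + L}}{3}$ ($Q{\left(L,w \right)} = - \frac{\sqrt{L - 81}}{3} = - \frac{\sqrt{-81 + L}}{3}$)
$\left(24044 + Q{\left(m,94 \right)}\right) + \left(1278 - 4234\right) \left(15594 - 6603\right) = \left(24044 - \frac{\sqrt{-81 - 33}}{3}\right) + \left(1278 - 4234\right) \left(15594 - 6603\right) = \left(24044 - \frac{\sqrt{-114}}{3}\right) - 26577396 = \left(24044 - \frac{i \sqrt{114}}{3}\right) - 26577396 = -26553352 - \frac{i \sqrt{114}}{3}$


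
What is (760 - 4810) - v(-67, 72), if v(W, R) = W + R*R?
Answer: -9167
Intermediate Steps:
v(W, R) = W + R²
(760 - 4810) - v(-67, 72) = (760 - 4810) - (-67 + 72²) = -4050 - (-67 + 5184) = -4050 - 1*5117 = -4050 - 5117 = -9167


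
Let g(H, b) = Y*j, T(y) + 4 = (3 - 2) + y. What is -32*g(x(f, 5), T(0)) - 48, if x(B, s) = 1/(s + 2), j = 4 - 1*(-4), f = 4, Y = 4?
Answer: -1072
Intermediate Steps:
j = 8 (j = 4 + 4 = 8)
x(B, s) = 1/(2 + s)
T(y) = -3 + y (T(y) = -4 + ((3 - 2) + y) = -4 + (1 + y) = -3 + y)
g(H, b) = 32 (g(H, b) = 4*8 = 32)
-32*g(x(f, 5), T(0)) - 48 = -32*32 - 48 = -1024 - 48 = -1072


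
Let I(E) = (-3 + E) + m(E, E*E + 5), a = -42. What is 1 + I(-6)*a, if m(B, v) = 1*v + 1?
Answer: -1385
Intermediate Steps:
m(B, v) = 1 + v (m(B, v) = v + 1 = 1 + v)
I(E) = 3 + E + E² (I(E) = (-3 + E) + (1 + (E*E + 5)) = (-3 + E) + (1 + (E² + 5)) = (-3 + E) + (1 + (5 + E²)) = (-3 + E) + (6 + E²) = 3 + E + E²)
1 + I(-6)*a = 1 + (3 - 6 + (-6)²)*(-42) = 1 + (3 - 6 + 36)*(-42) = 1 + 33*(-42) = 1 - 1386 = -1385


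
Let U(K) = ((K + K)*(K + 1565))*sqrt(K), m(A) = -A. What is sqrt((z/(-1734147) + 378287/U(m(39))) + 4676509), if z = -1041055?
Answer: sqrt(12550205308431980981132744 + 218693902140561341*I*sqrt(39))/1638190866 ≈ 2162.5 + 0.00011767*I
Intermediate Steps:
U(K) = 2*K**(3/2)*(1565 + K) (U(K) = ((2*K)*(1565 + K))*sqrt(K) = (2*K*(1565 + K))*sqrt(K) = 2*K**(3/2)*(1565 + K))
sqrt((z/(-1734147) + 378287/U(m(39))) + 4676509) = sqrt((-1041055/(-1734147) + 378287/((2*(-1*39)**(3/2)*(1565 - 1*39)))) + 4676509) = sqrt((-1041055*(-1/1734147) + 378287/((2*(-39)**(3/2)*(1565 - 39)))) + 4676509) = sqrt((1041055/1734147 + 378287/((2*(-39*I*sqrt(39))*1526))) + 4676509) = sqrt((1041055/1734147 + 378287/((-119028*I*sqrt(39)))) + 4676509) = sqrt((1041055/1734147 + 378287*(I*sqrt(39)/4642092)) + 4676509) = sqrt((1041055/1734147 + 4157*I*sqrt(39)/51012) + 4676509) = sqrt(8109755093878/1734147 + 4157*I*sqrt(39)/51012)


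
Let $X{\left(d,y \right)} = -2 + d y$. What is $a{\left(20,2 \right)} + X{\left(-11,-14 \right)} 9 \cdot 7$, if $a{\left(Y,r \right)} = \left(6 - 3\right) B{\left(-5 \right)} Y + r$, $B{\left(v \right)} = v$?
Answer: $9278$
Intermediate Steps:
$a{\left(Y,r \right)} = r - 15 Y$ ($a{\left(Y,r \right)} = \left(6 - 3\right) \left(-5\right) Y + r = 3 \left(-5\right) Y + r = - 15 Y + r = r - 15 Y$)
$a{\left(20,2 \right)} + X{\left(-11,-14 \right)} 9 \cdot 7 = \left(2 - 300\right) + \left(-2 - -154\right) 9 \cdot 7 = \left(2 - 300\right) + \left(-2 + 154\right) 63 = -298 + 152 \cdot 63 = -298 + 9576 = 9278$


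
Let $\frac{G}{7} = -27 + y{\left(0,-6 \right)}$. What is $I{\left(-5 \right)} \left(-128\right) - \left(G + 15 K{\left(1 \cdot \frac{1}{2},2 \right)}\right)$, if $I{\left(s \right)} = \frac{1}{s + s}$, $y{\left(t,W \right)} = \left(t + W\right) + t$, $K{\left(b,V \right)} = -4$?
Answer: $\frac{1519}{5} \approx 303.8$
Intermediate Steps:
$y{\left(t,W \right)} = W + 2 t$ ($y{\left(t,W \right)} = \left(W + t\right) + t = W + 2 t$)
$G = -231$ ($G = 7 \left(-27 + \left(-6 + 2 \cdot 0\right)\right) = 7 \left(-27 + \left(-6 + 0\right)\right) = 7 \left(-27 - 6\right) = 7 \left(-33\right) = -231$)
$I{\left(s \right)} = \frac{1}{2 s}$
$I{\left(-5 \right)} \left(-128\right) - \left(G + 15 K{\left(1 \cdot \frac{1}{2},2 \right)}\right) = \frac{1}{2 \left(-5\right)} \left(-128\right) - -291 = \frac{1}{2} \left(- \frac{1}{5}\right) \left(-128\right) + \left(60 + 231\right) = \left(- \frac{1}{10}\right) \left(-128\right) + 291 = \frac{64}{5} + 291 = \frac{1519}{5}$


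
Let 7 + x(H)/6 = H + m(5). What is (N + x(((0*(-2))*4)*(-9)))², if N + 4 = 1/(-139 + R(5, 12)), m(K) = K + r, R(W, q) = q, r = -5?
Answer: 34140649/16129 ≈ 2116.7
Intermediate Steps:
m(K) = -5 + K (m(K) = K - 5 = -5 + K)
N = -509/127 (N = -4 + 1/(-139 + 12) = -4 + 1/(-127) = -4 - 1/127 = -509/127 ≈ -4.0079)
x(H) = -42 + 6*H (x(H) = -42 + 6*(H + (-5 + 5)) = -42 + 6*(H + 0) = -42 + 6*H)
(N + x(((0*(-2))*4)*(-9)))² = (-509/127 + (-42 + 6*(((0*(-2))*4)*(-9))))² = (-509/127 + (-42 + 6*((0*4)*(-9))))² = (-509/127 + (-42 + 6*(0*(-9))))² = (-509/127 + (-42 + 6*0))² = (-509/127 + (-42 + 0))² = (-509/127 - 42)² = (-5843/127)² = 34140649/16129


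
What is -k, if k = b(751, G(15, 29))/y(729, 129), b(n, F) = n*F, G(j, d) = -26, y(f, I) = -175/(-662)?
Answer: 12926212/175 ≈ 73864.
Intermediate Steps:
y(f, I) = 175/662 (y(f, I) = -175*(-1/662) = 175/662)
b(n, F) = F*n
k = -12926212/175 (k = (-26*751)/(175/662) = -19526*662/175 = -12926212/175 ≈ -73864.)
-k = -1*(-12926212/175) = 12926212/175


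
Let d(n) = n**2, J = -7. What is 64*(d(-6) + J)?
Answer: 1856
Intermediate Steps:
64*(d(-6) + J) = 64*((-6)**2 - 7) = 64*(36 - 7) = 64*29 = 1856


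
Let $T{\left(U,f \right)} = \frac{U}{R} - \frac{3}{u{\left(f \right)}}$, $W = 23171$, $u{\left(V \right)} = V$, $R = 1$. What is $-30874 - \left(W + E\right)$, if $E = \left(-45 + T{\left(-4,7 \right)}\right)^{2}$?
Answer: $- \frac{2767921}{49} \approx -56488.0$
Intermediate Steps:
$T{\left(U,f \right)} = U - \frac{3}{f}$ ($T{\left(U,f \right)} = \frac{U}{1} - \frac{3}{f} = U 1 - \frac{3}{f} = U - \frac{3}{f}$)
$E = \frac{119716}{49}$ ($E = \left(-45 - \left(4 + \frac{3}{7}\right)\right)^{2} = \left(-45 - \frac{31}{7}\right)^{2} = \left(- \frac{346}{7}\right)^{2} = \frac{119716}{49} \approx 2443.2$)
$-30874 - \left(W + E\right) = -30874 - \left(23171 + \frac{119716}{49}\right) = -30874 - \frac{1255095}{49} = - \frac{2767921}{49}$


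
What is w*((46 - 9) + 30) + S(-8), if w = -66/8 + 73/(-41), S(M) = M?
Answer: -111527/164 ≈ -680.04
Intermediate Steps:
w = -1645/164 (w = -66*1/8 + 73*(-1/41) = -33/4 - 73/41 = -1645/164 ≈ -10.030)
w*((46 - 9) + 30) + S(-8) = -1645*((46 - 9) + 30)/164 - 8 = -1645*(37 + 30)/164 - 8 = -1645/164*67 - 8 = -110215/164 - 8 = -111527/164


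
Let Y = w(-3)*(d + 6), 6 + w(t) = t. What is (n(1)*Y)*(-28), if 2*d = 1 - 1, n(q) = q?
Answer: 1512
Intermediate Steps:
w(t) = -6 + t
d = 0 (d = (1 - 1)/2 = (½)*0 = 0)
Y = -54 (Y = (-6 - 3)*(0 + 6) = -9*6 = -54)
(n(1)*Y)*(-28) = (1*(-54))*(-28) = -54*(-28) = 1512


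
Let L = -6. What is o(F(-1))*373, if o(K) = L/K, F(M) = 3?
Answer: -746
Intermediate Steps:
o(K) = -6/K
o(F(-1))*373 = -6/3*373 = -6*⅓*373 = -2*373 = -746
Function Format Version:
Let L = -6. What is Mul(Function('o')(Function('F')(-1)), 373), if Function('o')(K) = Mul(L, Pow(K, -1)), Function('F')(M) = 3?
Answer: -746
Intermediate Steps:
Function('o')(K) = Mul(-6, Pow(K, -1))
Mul(Function('o')(Function('F')(-1)), 373) = Mul(Mul(-6, Pow(3, -1)), 373) = Mul(Mul(-6, Rational(1, 3)), 373) = Mul(-2, 373) = -746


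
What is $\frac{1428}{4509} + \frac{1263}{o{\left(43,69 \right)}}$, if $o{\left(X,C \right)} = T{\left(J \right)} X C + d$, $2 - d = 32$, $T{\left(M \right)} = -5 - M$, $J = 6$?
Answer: $\frac{4550401}{16366167} \approx 0.27804$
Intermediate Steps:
$d = -30$ ($d = 2 - 32 = -30$)
$o{\left(X,C \right)} = -30 - 11 C X$ ($o{\left(X,C \right)} = \left(-5 - 6\right) X C - 30 = - 11 X C - 30 = - 11 C X - 30 = -30 - 11 C X$)
$\frac{1428}{4509} + \frac{1263}{o{\left(43,69 \right)}} = \frac{1428}{4509} + \frac{1263}{-30 - 759 \cdot 43} = 1428 \cdot \frac{1}{4509} + \frac{1263}{-30 - 32637} = \frac{476}{1503} + \frac{1263}{-32667} = \frac{476}{1503} + 1263 \left(- \frac{1}{32667}\right) = \frac{476}{1503} - \frac{421}{10889} = \frac{4550401}{16366167}$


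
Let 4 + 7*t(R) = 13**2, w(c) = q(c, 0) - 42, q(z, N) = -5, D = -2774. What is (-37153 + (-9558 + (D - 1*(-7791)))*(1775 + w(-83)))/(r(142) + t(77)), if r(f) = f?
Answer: -55188007/1159 ≈ -47617.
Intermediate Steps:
w(c) = -47 (w(c) = -5 - 42 = -47)
t(R) = 165/7 (t(R) = -4/7 + (1/7)*13**2 = -4/7 + (1/7)*169 = -4/7 + 169/7 = 165/7)
(-37153 + (-9558 + (D - 1*(-7791)))*(1775 + w(-83)))/(r(142) + t(77)) = (-37153 + (-9558 + (-2774 - 1*(-7791)))*(1775 - 47))/(142 + 165/7) = (-37153 + (-9558 + (-2774 + 7791))*1728)/(1159/7) = (-37153 + (-9558 + 5017)*1728)*(7/1159) = (-37153 - 4541*1728)*(7/1159) = (-37153 - 7846848)*(7/1159) = -7884001*7/1159 = -55188007/1159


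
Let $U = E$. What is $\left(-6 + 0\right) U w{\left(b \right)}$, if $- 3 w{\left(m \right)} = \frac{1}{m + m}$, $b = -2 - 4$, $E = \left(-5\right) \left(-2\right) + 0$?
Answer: $- \frac{5}{3} \approx -1.6667$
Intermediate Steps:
$E = 10$ ($E = 10 + 0 = 10$)
$U = 10$
$b = -6$
$w{\left(m \right)} = - \frac{1}{6 m}$ ($w{\left(m \right)} = - \frac{1}{3 \left(m + m\right)} = - \frac{1}{3 \cdot 2 m} = - \frac{\frac{1}{2} \frac{1}{m}}{3} = - \frac{1}{6 m}$)
$\left(-6 + 0\right) U w{\left(b \right)} = \left(-6 + 0\right) 10 \left(- \frac{1}{6 \left(-6\right)}\right) = \left(-6\right) 10 \left(\left(- \frac{1}{6}\right) \left(- \frac{1}{6}\right)\right) = \left(-60\right) \frac{1}{36} = - \frac{5}{3}$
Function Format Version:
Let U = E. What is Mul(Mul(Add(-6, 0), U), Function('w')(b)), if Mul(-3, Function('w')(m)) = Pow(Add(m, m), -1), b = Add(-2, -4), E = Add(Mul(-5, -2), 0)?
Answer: Rational(-5, 3) ≈ -1.6667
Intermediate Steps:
E = 10 (E = Add(10, 0) = 10)
U = 10
b = -6
Function('w')(m) = Mul(Rational(-1, 6), Pow(m, -1)) (Function('w')(m) = Mul(Rational(-1, 3), Pow(Add(m, m), -1)) = Mul(Rational(-1, 3), Pow(Mul(2, m), -1)) = Mul(Rational(-1, 3), Mul(Rational(1, 2), Pow(m, -1))) = Mul(Rational(-1, 6), Pow(m, -1)))
Mul(Mul(Add(-6, 0), U), Function('w')(b)) = Mul(Mul(Add(-6, 0), 10), Mul(Rational(-1, 6), Pow(-6, -1))) = Mul(Mul(-6, 10), Mul(Rational(-1, 6), Rational(-1, 6))) = Mul(-60, Rational(1, 36)) = Rational(-5, 3)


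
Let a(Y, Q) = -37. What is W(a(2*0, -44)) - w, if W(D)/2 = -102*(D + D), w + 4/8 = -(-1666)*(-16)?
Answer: 83505/2 ≈ 41753.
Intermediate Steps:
w = -53313/2 (w = -½ - (-1666)*(-16) = -½ - 119*224 = -½ - 26656 = -53313/2 ≈ -26657.)
W(D) = -408*D (W(D) = 2*(-102*(D + D)) = 2*(-204*D) = -408*D)
W(a(2*0, -44)) - w = -408*(-37) - 1*(-53313/2) = 15096 + 53313/2 = 83505/2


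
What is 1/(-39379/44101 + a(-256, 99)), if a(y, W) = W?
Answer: 44101/4326620 ≈ 0.010193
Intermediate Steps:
1/(-39379/44101 + a(-256, 99)) = 1/(-39379/44101 + 99) = 1/(4326620/44101) = 44101/4326620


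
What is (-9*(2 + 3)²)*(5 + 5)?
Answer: -2250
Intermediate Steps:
(-9*(2 + 3)²)*(5 + 5) = -9*5²*10 = -9*25*10 = -225*10 = -2250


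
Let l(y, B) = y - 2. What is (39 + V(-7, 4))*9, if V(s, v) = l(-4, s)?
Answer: 297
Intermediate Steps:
l(y, B) = -2 + y
V(s, v) = -6 (V(s, v) = -2 - 4 = -6)
(39 + V(-7, 4))*9 = (39 - 6)*9 = 33*9 = 297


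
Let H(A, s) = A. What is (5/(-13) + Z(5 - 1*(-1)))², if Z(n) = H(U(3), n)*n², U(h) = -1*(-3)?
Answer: 1957201/169 ≈ 11581.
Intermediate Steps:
U(h) = 3
Z(n) = 3*n²
(5/(-13) + Z(5 - 1*(-1)))² = (5/(-13) + 3*(5 - 1*(-1))²)² = (5*(-1/13) + 3*(5 + 1)²)² = (-5/13 + 3*6²)² = (-5/13 + 3*36)² = (-5/13 + 108)² = (1399/13)² = 1957201/169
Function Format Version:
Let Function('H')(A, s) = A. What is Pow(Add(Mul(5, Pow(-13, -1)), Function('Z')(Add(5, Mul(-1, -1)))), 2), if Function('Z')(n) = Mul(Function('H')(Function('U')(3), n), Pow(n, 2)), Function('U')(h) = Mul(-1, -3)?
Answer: Rational(1957201, 169) ≈ 11581.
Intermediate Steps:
Function('U')(h) = 3
Function('Z')(n) = Mul(3, Pow(n, 2))
Pow(Add(Mul(5, Pow(-13, -1)), Function('Z')(Add(5, Mul(-1, -1)))), 2) = Pow(Add(Mul(5, Pow(-13, -1)), Mul(3, Pow(Add(5, Mul(-1, -1)), 2))), 2) = Pow(Add(Mul(5, Rational(-1, 13)), Mul(3, Pow(Add(5, 1), 2))), 2) = Pow(Add(Rational(-5, 13), Mul(3, Pow(6, 2))), 2) = Pow(Add(Rational(-5, 13), Mul(3, 36)), 2) = Pow(Add(Rational(-5, 13), 108), 2) = Pow(Rational(1399, 13), 2) = Rational(1957201, 169)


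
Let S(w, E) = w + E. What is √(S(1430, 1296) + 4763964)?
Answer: √4766690 ≈ 2183.3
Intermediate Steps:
S(w, E) = E + w
√(S(1430, 1296) + 4763964) = √((1296 + 1430) + 4763964) = √(2726 + 4763964) = √4766690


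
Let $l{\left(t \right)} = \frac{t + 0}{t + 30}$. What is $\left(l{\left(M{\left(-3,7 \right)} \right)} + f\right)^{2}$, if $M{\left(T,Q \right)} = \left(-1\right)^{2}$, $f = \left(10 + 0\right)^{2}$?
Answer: $\frac{9616201}{961} \approx 10006.0$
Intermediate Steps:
$f = 100$ ($f = 10^{2} = 100$)
$M{\left(T,Q \right)} = 1$
$l{\left(t \right)} = \frac{t}{30 + t}$
$\left(l{\left(M{\left(-3,7 \right)} \right)} + f\right)^{2} = \left(1 \frac{1}{30 + 1} + 100\right)^{2} = \left(1 \cdot \frac{1}{31} + 100\right)^{2} = \left(\frac{1}{31} + 100\right)^{2} = \left(\frac{3101}{31}\right)^{2} = \frac{9616201}{961}$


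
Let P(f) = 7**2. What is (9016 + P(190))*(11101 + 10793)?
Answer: 198469110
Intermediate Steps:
P(f) = 49
(9016 + P(190))*(11101 + 10793) = (9016 + 49)*(11101 + 10793) = 9065*21894 = 198469110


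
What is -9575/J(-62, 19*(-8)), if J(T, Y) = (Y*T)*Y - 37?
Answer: 1915/286497 ≈ 0.0066842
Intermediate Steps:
J(T, Y) = -37 + T*Y**2 (J(T, Y) = (T*Y)*Y - 37 = T*Y**2 - 37 = -37 + T*Y**2)
-9575/J(-62, 19*(-8)) = -9575/(-37 - 62*(19*(-8))**2) = -9575/(-37 - 62*(-152)**2) = -9575/(-37 - 62*23104) = -9575/(-37 - 1432448) = -9575/(-1432485) = -9575*(-1/1432485) = 1915/286497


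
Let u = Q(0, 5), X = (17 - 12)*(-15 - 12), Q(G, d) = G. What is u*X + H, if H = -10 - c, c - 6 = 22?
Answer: -38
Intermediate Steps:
c = 28 (c = 6 + 22 = 28)
X = -135 (X = 5*(-27) = -135)
H = -38 (H = -10 - 1*28 = -10 - 28 = -38)
u = 0
u*X + H = 0*(-135) - 38 = 0 - 38 = -38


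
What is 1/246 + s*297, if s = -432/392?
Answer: -3945299/12054 ≈ -327.30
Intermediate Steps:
s = -54/49 (s = -432*1/392 = -54/49 ≈ -1.1020)
1/246 + s*297 = 1/246 - 54/49*297 = 1/246 - 16038/49 = -3945299/12054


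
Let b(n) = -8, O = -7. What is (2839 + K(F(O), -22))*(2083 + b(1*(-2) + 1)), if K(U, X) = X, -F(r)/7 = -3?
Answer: 5845275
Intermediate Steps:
F(r) = 21 (F(r) = -7*(-3) = 21)
(2839 + K(F(O), -22))*(2083 + b(1*(-2) + 1)) = (2839 - 22)*(2083 - 8) = 2817*2075 = 5845275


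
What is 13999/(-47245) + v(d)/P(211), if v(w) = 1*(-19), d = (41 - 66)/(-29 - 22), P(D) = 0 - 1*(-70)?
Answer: -375517/661430 ≈ -0.56773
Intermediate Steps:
P(D) = 70 (P(D) = 0 + 70 = 70)
d = 25/51 (d = -25/(-51) = -25*(-1/51) = 25/51 ≈ 0.49020)
v(w) = -19
13999/(-47245) + v(d)/P(211) = 13999/(-47245) - 19/70 = 13999*(-1/47245) - 19*1/70 = -13999/47245 - 19/70 = -375517/661430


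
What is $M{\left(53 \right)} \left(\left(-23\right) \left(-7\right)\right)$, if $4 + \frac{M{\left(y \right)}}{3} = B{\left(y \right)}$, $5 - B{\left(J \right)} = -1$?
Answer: $966$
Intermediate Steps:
$B{\left(J \right)} = 6$ ($B{\left(J \right)} = 5 - -1 = 5 + 1 = 6$)
$M{\left(y \right)} = 6$ ($M{\left(y \right)} = -12 + 3 \cdot 6 = -12 + 18 = 6$)
$M{\left(53 \right)} \left(\left(-23\right) \left(-7\right)\right) = 6 \left(\left(-23\right) \left(-7\right)\right) = 6 \cdot 161 = 966$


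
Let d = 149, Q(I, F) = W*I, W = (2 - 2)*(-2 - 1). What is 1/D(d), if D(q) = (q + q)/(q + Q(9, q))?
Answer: 1/2 ≈ 0.50000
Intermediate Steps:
W = 0 (W = 0*(-3) = 0)
Q(I, F) = 0 (Q(I, F) = 0*I = 0)
D(q) = 2 (D(q) = (q + q)/(q + 0) = (2*q)/q = 2)
1/D(d) = 1/2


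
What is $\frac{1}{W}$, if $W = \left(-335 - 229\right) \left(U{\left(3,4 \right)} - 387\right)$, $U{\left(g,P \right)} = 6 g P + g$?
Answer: $\frac{1}{175968} \approx 5.6829 \cdot 10^{-6}$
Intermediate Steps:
$U{\left(g,P \right)} = g + 6 P g$ ($U{\left(g,P \right)} = 6 P g + g = g + 6 P g$)
$W = 175968$ ($W = \left(-335 - 229\right) \left(3 \left(1 + 6 \cdot 4\right) - 387\right) = - 564 \left(3 \left(1 + 24\right) - 387\right) = - 564 \left(3 \cdot 25 - 387\right) = - 564 \left(75 - 387\right) = \left(-564\right) \left(-312\right) = 175968$)
$\frac{1}{W} = \frac{1}{175968}$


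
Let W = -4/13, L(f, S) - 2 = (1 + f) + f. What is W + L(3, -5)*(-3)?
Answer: -355/13 ≈ -27.308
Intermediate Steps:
L(f, S) = 3 + 2*f (L(f, S) = 2 + ((1 + f) + f) = 2 + (1 + 2*f) = 3 + 2*f)
W = -4/13 (W = -4*1/13 = -4/13 ≈ -0.30769)
W + L(3, -5)*(-3) = -4/13 + (3 + 2*3)*(-3) = -4/13 + (3 + 6)*(-3) = -4/13 + 9*(-3) = -4/13 - 27 = -355/13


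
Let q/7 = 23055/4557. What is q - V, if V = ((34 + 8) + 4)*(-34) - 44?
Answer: 356621/217 ≈ 1643.4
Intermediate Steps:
V = -1608 (V = (42 + 4)*(-34) - 44 = 46*(-34) - 44 = -1564 - 44 = -1608)
q = 7685/217 (q = 7*(23055/4557) = 7*(23055*(1/4557)) = 7*(7685/1519) = 7685/217 ≈ 35.415)
q - V = 7685/217 - 1*(-1608) = 7685/217 + 1608 = 356621/217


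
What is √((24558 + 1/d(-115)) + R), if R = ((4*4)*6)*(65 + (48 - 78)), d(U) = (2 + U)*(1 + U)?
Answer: √4632878319114/12882 ≈ 167.09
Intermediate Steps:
d(U) = (1 + U)*(2 + U)
R = 3360 (R = (16*6)*(65 - 30) = 96*35 = 3360)
√((24558 + 1/d(-115)) + R) = √((24558 + 1/(2 + (-115)² + 3*(-115))) + 3360) = √((24558 + 1/(2 + 13225 - 345)) + 3360) = √((24558 + 1/12882) + 3360) = √(316356157/12882 + 3360) = √(359639677/12882) = √4632878319114/12882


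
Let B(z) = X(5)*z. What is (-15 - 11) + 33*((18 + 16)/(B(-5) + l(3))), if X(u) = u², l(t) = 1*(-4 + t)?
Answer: -733/21 ≈ -34.905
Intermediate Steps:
l(t) = -4 + t
B(z) = 25*z (B(z) = 5²*z = 25*z)
(-15 - 11) + 33*((18 + 16)/(B(-5) + l(3))) = (-15 - 11) + 33*((18 + 16)/(25*(-5) + (-4 + 3))) = -26 + 33*(34/(-125 - 1)) = -26 + 33*(34/(-126)) = -26 + 33*(34*(-1/126)) = -26 + 33*(-17/63) = -26 - 187/21 = -733/21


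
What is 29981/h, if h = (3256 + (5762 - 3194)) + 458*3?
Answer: 29981/7198 ≈ 4.1652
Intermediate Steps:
h = 7198 (h = (3256 + 2568) + 1374 = 5824 + 1374 = 7198)
29981/h = 29981/7198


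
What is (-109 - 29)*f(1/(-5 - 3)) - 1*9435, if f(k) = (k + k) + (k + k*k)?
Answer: -300333/32 ≈ -9385.4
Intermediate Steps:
f(k) = k² + 3*k (f(k) = 2*k + (k + k²) = k² + 3*k)
(-109 - 29)*f(1/(-5 - 3)) - 1*9435 = (-109 - 29)*((3 + 1/(-5 - 3))/(-5 - 3)) - 1*9435 = -138*(3 + 1/(-8))/(-8) - 9435 = -(-69)*(3 - ⅛)/4 - 9435 = -(-69)*23/(4*8) - 9435 = -138*(-23/64) - 9435 = 1587/32 - 9435 = -300333/32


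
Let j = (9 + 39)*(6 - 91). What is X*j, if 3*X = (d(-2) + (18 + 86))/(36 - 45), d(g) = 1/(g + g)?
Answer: 141100/9 ≈ 15678.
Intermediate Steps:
d(g) = 1/(2*g)
j = -4080 (j = 48*(-85) = -4080)
X = -415/108 (X = (((½)/(-2) + (18 + 86))/(36 - 45))/3 = (((½)*(-½) + 104)/(-9))/3 = ((-¼ + 104)*(-⅑))/3 = ((415/4)*(-⅑))/3 = (⅓)*(-415/36) = -415/108 ≈ -3.8426)
X*j = -415/108*(-4080) = 141100/9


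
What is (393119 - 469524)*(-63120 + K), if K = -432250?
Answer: 37848744850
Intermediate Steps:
(393119 - 469524)*(-63120 + K) = (393119 - 469524)*(-63120 - 432250) = -76405*(-495370) = 37848744850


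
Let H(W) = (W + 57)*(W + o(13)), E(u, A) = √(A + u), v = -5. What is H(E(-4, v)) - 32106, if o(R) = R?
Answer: -31374 + 210*I ≈ -31374.0 + 210.0*I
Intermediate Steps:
H(W) = (13 + W)*(57 + W) (H(W) = (W + 57)*(W + 13) = (57 + W)*(13 + W) = (13 + W)*(57 + W))
H(E(-4, v)) - 32106 = (741 + (√(-5 - 4))² + 70*√(-5 - 4)) - 32106 = (741 + (√(-9))² + 70*√(-9)) - 32106 = (741 + (3*I)² + 70*(3*I)) - 32106 = (741 - 9 + 210*I) - 32106 = (732 + 210*I) - 32106 = -31374 + 210*I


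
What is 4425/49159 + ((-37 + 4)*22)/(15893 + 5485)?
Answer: 9818036/175153517 ≈ 0.056054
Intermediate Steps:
4425/49159 + ((-37 + 4)*22)/(15893 + 5485) = 4425*(1/49159) - 33*22/21378 = 4425/49159 - 726*1/21378 = 4425/49159 - 121/3563 = 9818036/175153517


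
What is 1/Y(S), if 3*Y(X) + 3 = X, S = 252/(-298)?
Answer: -149/191 ≈ -0.78010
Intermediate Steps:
S = -126/149 (S = 252*(-1/298) = -126/149 ≈ -0.84564)
Y(X) = -1 + X/3
1/Y(S) = 1/(-1 + (⅓)*(-126/149)) = 1/(-1 - 42/149) = 1/(-191/149) = -149/191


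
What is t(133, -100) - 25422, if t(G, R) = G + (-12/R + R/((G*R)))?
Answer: -84085501/3325 ≈ -25289.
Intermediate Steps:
t(G, R) = G + 1/G - 12/R (t(G, R) = G + (-12/R + R*(1/(G*R))) = G + (-12/R + 1/G) = G + (1/G - 12/R) = G + 1/G - 12/R)
t(133, -100) - 25422 = (133 + 1/133 - 12/(-100)) - 25422 = (133 + 1/133 - 12*(-1/100)) - 25422 = (133 + 1/133 + 3/25) - 25422 = 442649/3325 - 25422 = -84085501/3325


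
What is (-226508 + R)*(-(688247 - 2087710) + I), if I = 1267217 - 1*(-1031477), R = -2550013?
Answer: -10268010571797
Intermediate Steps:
I = 2298694 (I = 1267217 + 1031477 = 2298694)
(-226508 + R)*(-(688247 - 2087710) + I) = (-226508 - 2550013)*(-(688247 - 2087710) + 2298694) = -2776521*(-1*(-1399463) + 2298694) = -2776521*(1399463 + 2298694) = -2776521*3698157 = -10268010571797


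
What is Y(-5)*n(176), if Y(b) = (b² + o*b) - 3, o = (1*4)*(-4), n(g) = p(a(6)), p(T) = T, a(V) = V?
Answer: 612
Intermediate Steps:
n(g) = 6
o = -16 (o = 4*(-4) = -16)
Y(b) = -3 + b² - 16*b (Y(b) = (b² - 16*b) - 3 = -3 + b² - 16*b)
Y(-5)*n(176) = (-3 + (-5)² - 16*(-5))*6 = (-3 + 25 + 80)*6 = 102*6 = 612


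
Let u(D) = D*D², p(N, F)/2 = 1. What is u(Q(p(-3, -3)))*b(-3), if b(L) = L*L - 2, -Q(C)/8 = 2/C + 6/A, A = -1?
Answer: 448000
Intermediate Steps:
p(N, F) = 2 (p(N, F) = 2*1 = 2)
Q(C) = 48 - 16/C (Q(C) = -8*(2/C + 6/(-1)) = -8*(2/C + 6*(-1)) = -8*(2/C - 6) = -8*(-6 + 2/C) = 48 - 16/C)
u(D) = D³
b(L) = -2 + L² (b(L) = L² - 2 = -2 + L²)
u(Q(p(-3, -3)))*b(-3) = (48 - 16/2)³*(-2 + (-3)²) = (48 - 16*½)³*(-2 + 9) = (48 - 8)³*7 = 40³*7 = 64000*7 = 448000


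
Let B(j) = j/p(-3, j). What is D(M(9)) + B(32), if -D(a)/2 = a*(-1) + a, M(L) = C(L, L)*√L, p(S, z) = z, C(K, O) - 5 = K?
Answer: 1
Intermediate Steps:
C(K, O) = 5 + K
M(L) = √L*(5 + L) (M(L) = (5 + L)*√L = √L*(5 + L))
B(j) = 1 (B(j) = j/j = 1)
D(a) = 0 (D(a) = -2*(a*(-1) + a) = -2*(-a + a) = -2*0 = 0)
D(M(9)) + B(32) = 0 + 1 = 1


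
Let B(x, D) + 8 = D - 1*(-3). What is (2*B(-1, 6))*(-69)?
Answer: -138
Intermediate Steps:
B(x, D) = -5 + D (B(x, D) = -8 + (D - 1*(-3)) = -8 + (D + 3) = -8 + (3 + D) = -5 + D)
(2*B(-1, 6))*(-69) = (2*(-5 + 6))*(-69) = (2*1)*(-69) = 2*(-69) = -138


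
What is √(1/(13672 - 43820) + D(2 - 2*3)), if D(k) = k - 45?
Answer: I*√11134055861/15074 ≈ 7.0*I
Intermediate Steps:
D(k) = -45 + k
√(1/(13672 - 43820) + D(2 - 2*3)) = √(1/(13672 - 43820) + (-45 + (2 - 2*3))) = √(1/(-30148) + (-45 + (2 - 6))) = √(-1/30148 + (-45 - 4)) = √(-1/30148 - 49) = √(-1477253/30148) = I*√11134055861/15074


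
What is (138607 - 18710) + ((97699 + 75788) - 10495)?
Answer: 282889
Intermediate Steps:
(138607 - 18710) + ((97699 + 75788) - 10495) = 119897 + (173487 - 10495) = 119897 + 162992 = 282889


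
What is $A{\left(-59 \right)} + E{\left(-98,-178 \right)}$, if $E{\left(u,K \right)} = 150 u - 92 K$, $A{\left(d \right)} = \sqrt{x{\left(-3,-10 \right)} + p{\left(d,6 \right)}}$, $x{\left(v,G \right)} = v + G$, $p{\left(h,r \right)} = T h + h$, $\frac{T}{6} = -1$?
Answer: $1676 + \sqrt{282} \approx 1692.8$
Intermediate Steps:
$T = -6$ ($T = 6 \left(-1\right) = -6$)
$p{\left(h,r \right)} = - 5 h$ ($p{\left(h,r \right)} = - 6 h + h = - 5 h$)
$x{\left(v,G \right)} = G + v$
$A{\left(d \right)} = \sqrt{-13 - 5 d}$ ($A{\left(d \right)} = \sqrt{\left(-10 - 3\right) - 5 d} = \sqrt{-13 - 5 d}$)
$E{\left(u,K \right)} = - 92 K + 150 u$
$A{\left(-59 \right)} + E{\left(-98,-178 \right)} = \sqrt{-13 - -295} + \left(\left(-92\right) \left(-178\right) + 150 \left(-98\right)\right) = \sqrt{-13 + 295} + \left(16376 - 14700\right) = \sqrt{282} + 1676 = 1676 + \sqrt{282}$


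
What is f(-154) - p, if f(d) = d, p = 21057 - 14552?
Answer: -6659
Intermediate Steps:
p = 6505
f(-154) - p = -154 - 1*6505 = -154 - 6505 = -6659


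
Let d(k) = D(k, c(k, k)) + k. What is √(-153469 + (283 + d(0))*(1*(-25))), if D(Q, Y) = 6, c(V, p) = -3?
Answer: I*√160694 ≈ 400.87*I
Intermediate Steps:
d(k) = 6 + k
√(-153469 + (283 + d(0))*(1*(-25))) = √(-153469 + (283 + (6 + 0))*(1*(-25))) = √(-153469 + (283 + 6)*(-25)) = √(-153469 + 289*(-25)) = √(-153469 - 7225) = √(-160694) = I*√160694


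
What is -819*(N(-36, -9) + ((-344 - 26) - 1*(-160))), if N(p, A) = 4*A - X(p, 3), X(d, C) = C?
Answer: 203931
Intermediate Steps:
N(p, A) = -3 + 4*A (N(p, A) = 4*A - 1*3 = 4*A - 3 = -3 + 4*A)
-819*(N(-36, -9) + ((-344 - 26) - 1*(-160))) = -819*((-3 + 4*(-9)) + ((-344 - 26) - 1*(-160))) = -819*((-3 - 36) + (-370 + 160)) = -819*(-39 - 210) = -819*(-249) = 203931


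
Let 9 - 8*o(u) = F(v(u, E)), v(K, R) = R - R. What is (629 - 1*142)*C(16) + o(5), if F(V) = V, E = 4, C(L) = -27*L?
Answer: -1683063/8 ≈ -2.1038e+5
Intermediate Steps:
v(K, R) = 0
o(u) = 9/8 (o(u) = 9/8 - ⅛*0 = 9/8 + 0 = 9/8)
(629 - 1*142)*C(16) + o(5) = (629 - 1*142)*(-27*16) + 9/8 = (629 - 142)*(-432) + 9/8 = 487*(-432) + 9/8 = -210384 + 9/8 = -1683063/8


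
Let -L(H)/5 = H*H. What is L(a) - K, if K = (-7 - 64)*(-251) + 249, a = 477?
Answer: -1155715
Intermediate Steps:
K = 18070 (K = -71*(-251) + 249 = 17821 + 249 = 18070)
L(H) = -5*H² (L(H) = -5*H*H = -5*H²)
L(a) - K = -5*477² - 1*18070 = -5*227529 - 18070 = -1137645 - 18070 = -1155715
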